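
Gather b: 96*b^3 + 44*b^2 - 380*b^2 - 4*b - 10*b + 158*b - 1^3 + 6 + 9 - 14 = 96*b^3 - 336*b^2 + 144*b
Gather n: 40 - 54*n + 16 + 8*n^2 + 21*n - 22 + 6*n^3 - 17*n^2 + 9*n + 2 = 6*n^3 - 9*n^2 - 24*n + 36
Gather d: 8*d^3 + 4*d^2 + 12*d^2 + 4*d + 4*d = 8*d^3 + 16*d^2 + 8*d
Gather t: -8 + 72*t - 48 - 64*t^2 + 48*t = -64*t^2 + 120*t - 56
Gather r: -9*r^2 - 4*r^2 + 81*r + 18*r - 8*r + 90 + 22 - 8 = -13*r^2 + 91*r + 104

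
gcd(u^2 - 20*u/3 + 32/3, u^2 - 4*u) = u - 4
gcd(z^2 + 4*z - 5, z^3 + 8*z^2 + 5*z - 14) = z - 1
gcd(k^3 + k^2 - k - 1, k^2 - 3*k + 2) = k - 1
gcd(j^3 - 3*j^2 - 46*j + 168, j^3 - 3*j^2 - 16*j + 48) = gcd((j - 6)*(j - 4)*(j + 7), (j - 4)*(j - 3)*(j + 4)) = j - 4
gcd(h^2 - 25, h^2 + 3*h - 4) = 1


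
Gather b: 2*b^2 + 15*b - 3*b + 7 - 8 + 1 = 2*b^2 + 12*b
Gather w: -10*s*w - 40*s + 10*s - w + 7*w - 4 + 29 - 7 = -30*s + w*(6 - 10*s) + 18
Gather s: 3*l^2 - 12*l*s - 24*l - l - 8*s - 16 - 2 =3*l^2 - 25*l + s*(-12*l - 8) - 18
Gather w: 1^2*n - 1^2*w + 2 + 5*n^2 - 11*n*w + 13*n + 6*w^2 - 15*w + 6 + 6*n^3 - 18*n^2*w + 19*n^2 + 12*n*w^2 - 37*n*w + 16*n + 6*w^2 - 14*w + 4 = 6*n^3 + 24*n^2 + 30*n + w^2*(12*n + 12) + w*(-18*n^2 - 48*n - 30) + 12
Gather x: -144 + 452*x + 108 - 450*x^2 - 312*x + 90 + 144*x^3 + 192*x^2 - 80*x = 144*x^3 - 258*x^2 + 60*x + 54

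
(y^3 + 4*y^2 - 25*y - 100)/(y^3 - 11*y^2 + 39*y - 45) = (y^2 + 9*y + 20)/(y^2 - 6*y + 9)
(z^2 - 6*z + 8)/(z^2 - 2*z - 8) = (z - 2)/(z + 2)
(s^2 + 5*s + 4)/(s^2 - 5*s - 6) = (s + 4)/(s - 6)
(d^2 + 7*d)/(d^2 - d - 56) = d/(d - 8)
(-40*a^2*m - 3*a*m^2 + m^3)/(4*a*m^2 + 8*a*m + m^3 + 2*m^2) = (-40*a^2 - 3*a*m + m^2)/(4*a*m + 8*a + m^2 + 2*m)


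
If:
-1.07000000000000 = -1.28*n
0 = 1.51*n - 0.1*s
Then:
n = 0.84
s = 12.62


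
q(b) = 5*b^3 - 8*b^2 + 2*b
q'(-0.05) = 2.84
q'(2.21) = 39.90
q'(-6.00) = 638.00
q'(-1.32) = 49.26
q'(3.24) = 107.62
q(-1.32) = -28.08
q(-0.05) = -0.12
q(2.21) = 19.32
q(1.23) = -0.34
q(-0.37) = -2.09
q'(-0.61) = 17.34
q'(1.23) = 5.01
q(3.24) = 92.56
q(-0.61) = -5.33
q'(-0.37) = 9.97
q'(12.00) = 1970.00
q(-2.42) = -122.55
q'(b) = 15*b^2 - 16*b + 2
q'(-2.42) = 128.57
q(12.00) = 7512.00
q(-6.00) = -1380.00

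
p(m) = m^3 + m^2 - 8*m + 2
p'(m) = 3*m^2 + 2*m - 8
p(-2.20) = 13.79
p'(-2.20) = 2.12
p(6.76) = 302.53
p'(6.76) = 142.61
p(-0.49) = 6.04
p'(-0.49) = -8.26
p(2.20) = -0.11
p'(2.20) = 10.92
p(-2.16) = 13.87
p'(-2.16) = 1.68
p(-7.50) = -303.62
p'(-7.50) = 145.75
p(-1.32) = 12.00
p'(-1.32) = -5.41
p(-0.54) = 6.45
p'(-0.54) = -8.21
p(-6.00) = -130.00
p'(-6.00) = 88.00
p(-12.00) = -1486.00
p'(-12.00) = 400.00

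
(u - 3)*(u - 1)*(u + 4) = u^3 - 13*u + 12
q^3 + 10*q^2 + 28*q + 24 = (q + 2)^2*(q + 6)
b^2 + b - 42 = (b - 6)*(b + 7)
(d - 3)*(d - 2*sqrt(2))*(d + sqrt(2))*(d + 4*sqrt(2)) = d^4 - 3*d^3 + 3*sqrt(2)*d^3 - 9*sqrt(2)*d^2 - 12*d^2 - 16*sqrt(2)*d + 36*d + 48*sqrt(2)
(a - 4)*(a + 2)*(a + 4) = a^3 + 2*a^2 - 16*a - 32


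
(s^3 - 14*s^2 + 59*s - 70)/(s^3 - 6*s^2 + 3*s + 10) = (s - 7)/(s + 1)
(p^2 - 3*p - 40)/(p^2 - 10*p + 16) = (p + 5)/(p - 2)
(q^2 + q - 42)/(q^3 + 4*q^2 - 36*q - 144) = (q + 7)/(q^2 + 10*q + 24)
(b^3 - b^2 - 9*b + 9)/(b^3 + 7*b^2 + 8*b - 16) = (b^2 - 9)/(b^2 + 8*b + 16)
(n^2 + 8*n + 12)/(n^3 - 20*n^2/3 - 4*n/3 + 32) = 3*(n + 6)/(3*n^2 - 26*n + 48)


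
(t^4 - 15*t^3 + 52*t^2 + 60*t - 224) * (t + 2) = t^5 - 13*t^4 + 22*t^3 + 164*t^2 - 104*t - 448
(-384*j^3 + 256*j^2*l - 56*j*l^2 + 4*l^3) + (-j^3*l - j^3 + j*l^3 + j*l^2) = -j^3*l - 385*j^3 + 256*j^2*l + j*l^3 - 55*j*l^2 + 4*l^3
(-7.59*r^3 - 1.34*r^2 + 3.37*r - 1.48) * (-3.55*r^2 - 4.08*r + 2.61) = 26.9445*r^5 + 35.7242*r^4 - 26.3062*r^3 - 11.993*r^2 + 14.8341*r - 3.8628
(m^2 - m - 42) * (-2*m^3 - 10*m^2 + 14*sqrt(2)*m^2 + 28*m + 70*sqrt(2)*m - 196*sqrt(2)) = -2*m^5 - 8*m^4 + 14*sqrt(2)*m^4 + 56*sqrt(2)*m^3 + 122*m^3 - 854*sqrt(2)*m^2 + 392*m^2 - 2744*sqrt(2)*m - 1176*m + 8232*sqrt(2)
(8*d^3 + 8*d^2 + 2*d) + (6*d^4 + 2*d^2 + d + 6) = 6*d^4 + 8*d^3 + 10*d^2 + 3*d + 6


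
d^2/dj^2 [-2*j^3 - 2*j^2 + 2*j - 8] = -12*j - 4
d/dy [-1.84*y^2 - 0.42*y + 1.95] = -3.68*y - 0.42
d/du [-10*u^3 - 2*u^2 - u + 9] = -30*u^2 - 4*u - 1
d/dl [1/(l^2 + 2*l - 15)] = 2*(-l - 1)/(l^2 + 2*l - 15)^2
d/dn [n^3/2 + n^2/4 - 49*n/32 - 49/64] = 3*n^2/2 + n/2 - 49/32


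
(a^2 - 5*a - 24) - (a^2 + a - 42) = 18 - 6*a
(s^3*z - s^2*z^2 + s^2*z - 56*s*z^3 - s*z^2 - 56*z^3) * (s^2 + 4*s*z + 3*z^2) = s^5*z + 3*s^4*z^2 + s^4*z - 57*s^3*z^3 + 3*s^3*z^2 - 227*s^2*z^4 - 57*s^2*z^3 - 168*s*z^5 - 227*s*z^4 - 168*z^5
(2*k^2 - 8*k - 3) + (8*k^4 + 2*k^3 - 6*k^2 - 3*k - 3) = 8*k^4 + 2*k^3 - 4*k^2 - 11*k - 6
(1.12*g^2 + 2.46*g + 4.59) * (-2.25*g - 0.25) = -2.52*g^3 - 5.815*g^2 - 10.9425*g - 1.1475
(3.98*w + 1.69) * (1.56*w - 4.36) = 6.2088*w^2 - 14.7164*w - 7.3684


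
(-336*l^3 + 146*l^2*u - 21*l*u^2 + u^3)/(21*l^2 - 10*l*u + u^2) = (48*l^2 - 14*l*u + u^2)/(-3*l + u)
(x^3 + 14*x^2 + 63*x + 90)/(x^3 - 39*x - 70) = (x^2 + 9*x + 18)/(x^2 - 5*x - 14)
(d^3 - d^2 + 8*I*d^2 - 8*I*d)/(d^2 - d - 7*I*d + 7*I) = d*(d + 8*I)/(d - 7*I)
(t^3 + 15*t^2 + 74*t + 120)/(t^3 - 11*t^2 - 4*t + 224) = (t^2 + 11*t + 30)/(t^2 - 15*t + 56)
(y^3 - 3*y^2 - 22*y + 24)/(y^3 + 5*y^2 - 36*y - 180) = (y^2 + 3*y - 4)/(y^2 + 11*y + 30)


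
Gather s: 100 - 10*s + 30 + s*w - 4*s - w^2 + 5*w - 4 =s*(w - 14) - w^2 + 5*w + 126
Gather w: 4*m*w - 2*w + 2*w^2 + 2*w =4*m*w + 2*w^2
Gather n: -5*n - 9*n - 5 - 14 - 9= -14*n - 28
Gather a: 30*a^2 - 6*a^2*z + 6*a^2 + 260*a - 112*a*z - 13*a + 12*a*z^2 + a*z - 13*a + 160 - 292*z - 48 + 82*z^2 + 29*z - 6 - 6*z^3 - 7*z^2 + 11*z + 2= a^2*(36 - 6*z) + a*(12*z^2 - 111*z + 234) - 6*z^3 + 75*z^2 - 252*z + 108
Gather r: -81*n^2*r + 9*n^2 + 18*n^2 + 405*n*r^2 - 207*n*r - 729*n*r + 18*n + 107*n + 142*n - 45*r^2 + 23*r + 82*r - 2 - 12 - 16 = 27*n^2 + 267*n + r^2*(405*n - 45) + r*(-81*n^2 - 936*n + 105) - 30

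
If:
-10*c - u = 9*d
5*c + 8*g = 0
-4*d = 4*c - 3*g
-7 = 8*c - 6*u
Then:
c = 112/181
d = -329/362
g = -70/181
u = 721/362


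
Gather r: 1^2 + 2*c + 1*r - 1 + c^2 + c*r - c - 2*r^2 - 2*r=c^2 + c - 2*r^2 + r*(c - 1)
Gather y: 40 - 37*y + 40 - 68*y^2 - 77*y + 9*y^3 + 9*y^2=9*y^3 - 59*y^2 - 114*y + 80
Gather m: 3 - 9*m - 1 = 2 - 9*m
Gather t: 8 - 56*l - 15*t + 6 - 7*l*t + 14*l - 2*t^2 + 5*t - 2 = -42*l - 2*t^2 + t*(-7*l - 10) + 12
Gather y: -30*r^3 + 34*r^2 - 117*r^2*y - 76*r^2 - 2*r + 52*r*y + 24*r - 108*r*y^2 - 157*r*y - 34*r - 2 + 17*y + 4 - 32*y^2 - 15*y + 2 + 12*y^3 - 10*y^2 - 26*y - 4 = -30*r^3 - 42*r^2 - 12*r + 12*y^3 + y^2*(-108*r - 42) + y*(-117*r^2 - 105*r - 24)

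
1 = 1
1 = 1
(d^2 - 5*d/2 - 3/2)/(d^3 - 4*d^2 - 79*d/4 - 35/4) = 2*(d - 3)/(2*d^2 - 9*d - 35)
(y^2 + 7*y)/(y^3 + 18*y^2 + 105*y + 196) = y/(y^2 + 11*y + 28)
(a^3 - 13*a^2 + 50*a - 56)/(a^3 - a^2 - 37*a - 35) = (a^2 - 6*a + 8)/(a^2 + 6*a + 5)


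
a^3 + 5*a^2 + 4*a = a*(a + 1)*(a + 4)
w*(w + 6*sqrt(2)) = w^2 + 6*sqrt(2)*w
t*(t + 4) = t^2 + 4*t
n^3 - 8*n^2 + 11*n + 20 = (n - 5)*(n - 4)*(n + 1)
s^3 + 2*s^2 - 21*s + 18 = (s - 3)*(s - 1)*(s + 6)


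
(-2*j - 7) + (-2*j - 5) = -4*j - 12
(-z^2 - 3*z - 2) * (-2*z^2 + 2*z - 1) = 2*z^4 + 4*z^3 - z^2 - z + 2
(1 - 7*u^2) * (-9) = 63*u^2 - 9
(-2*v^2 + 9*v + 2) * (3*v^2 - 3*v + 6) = -6*v^4 + 33*v^3 - 33*v^2 + 48*v + 12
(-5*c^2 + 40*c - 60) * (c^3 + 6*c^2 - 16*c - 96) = -5*c^5 + 10*c^4 + 260*c^3 - 520*c^2 - 2880*c + 5760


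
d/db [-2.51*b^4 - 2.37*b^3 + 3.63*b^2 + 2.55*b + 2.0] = -10.04*b^3 - 7.11*b^2 + 7.26*b + 2.55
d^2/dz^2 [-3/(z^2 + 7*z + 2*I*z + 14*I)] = 6*(z^2 + 7*z + 2*I*z - (2*z + 7 + 2*I)^2 + 14*I)/(z^2 + 7*z + 2*I*z + 14*I)^3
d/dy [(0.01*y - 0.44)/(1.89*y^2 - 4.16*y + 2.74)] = (-0.0189*y^2 + 1.6632*y - 1.803)/(3.5721*y^4 - 15.7248*y^3 + 27.6628*y^2 - 22.7968*y + 7.5076)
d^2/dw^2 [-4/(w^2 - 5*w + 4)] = 8*(w^2 - 5*w - (2*w - 5)^2 + 4)/(w^2 - 5*w + 4)^3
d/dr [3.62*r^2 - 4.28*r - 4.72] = 7.24*r - 4.28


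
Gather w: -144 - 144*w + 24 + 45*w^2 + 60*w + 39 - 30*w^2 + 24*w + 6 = 15*w^2 - 60*w - 75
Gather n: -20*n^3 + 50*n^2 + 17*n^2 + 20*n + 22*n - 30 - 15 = -20*n^3 + 67*n^2 + 42*n - 45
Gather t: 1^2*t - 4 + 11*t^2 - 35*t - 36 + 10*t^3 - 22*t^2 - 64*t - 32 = 10*t^3 - 11*t^2 - 98*t - 72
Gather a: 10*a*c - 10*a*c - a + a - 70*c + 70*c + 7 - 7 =0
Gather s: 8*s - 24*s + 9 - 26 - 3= -16*s - 20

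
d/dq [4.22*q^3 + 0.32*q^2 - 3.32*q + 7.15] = 12.66*q^2 + 0.64*q - 3.32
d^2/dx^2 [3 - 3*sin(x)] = 3*sin(x)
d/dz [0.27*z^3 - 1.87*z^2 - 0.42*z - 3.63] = 0.81*z^2 - 3.74*z - 0.42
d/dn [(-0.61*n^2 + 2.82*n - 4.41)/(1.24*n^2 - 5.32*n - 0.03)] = (-0.2516*n^2 + 10.9734*n - 23.5458)/(1.5376*n^4 - 13.1936*n^3 + 28.228*n^2 + 0.3192*n + 0.0009)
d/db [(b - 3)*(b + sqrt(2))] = 2*b - 3 + sqrt(2)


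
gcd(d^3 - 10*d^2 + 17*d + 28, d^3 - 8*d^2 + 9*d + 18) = d + 1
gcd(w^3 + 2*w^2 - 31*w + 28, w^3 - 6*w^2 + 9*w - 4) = w^2 - 5*w + 4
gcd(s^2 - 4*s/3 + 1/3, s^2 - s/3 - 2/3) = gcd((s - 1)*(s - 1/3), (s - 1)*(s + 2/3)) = s - 1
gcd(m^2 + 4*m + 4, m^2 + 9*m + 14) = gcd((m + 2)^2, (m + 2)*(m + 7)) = m + 2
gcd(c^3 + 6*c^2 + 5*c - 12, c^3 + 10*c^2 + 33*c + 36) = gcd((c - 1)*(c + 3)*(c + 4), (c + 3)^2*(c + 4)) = c^2 + 7*c + 12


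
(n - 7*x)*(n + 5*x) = n^2 - 2*n*x - 35*x^2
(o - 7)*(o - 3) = o^2 - 10*o + 21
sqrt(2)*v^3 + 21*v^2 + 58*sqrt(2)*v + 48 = (v + 4*sqrt(2))*(v + 6*sqrt(2))*(sqrt(2)*v + 1)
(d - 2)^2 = d^2 - 4*d + 4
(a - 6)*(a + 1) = a^2 - 5*a - 6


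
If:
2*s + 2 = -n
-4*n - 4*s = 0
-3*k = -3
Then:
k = 1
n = 2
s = -2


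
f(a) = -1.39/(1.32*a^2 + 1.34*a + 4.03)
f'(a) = -1.39*(-2.64*a - 1.34)/(1.32*a^2 + 1.34*a + 4.03)^2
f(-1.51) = -0.28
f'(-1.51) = -0.15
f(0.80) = -0.23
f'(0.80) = 0.14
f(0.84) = -0.23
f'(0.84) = 0.13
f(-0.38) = -0.37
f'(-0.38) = 0.03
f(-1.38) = -0.30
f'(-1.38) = -0.15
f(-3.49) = -0.09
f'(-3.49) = -0.05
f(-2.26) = -0.18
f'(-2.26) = -0.11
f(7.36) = -0.02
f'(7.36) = 0.00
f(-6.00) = -0.03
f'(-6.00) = -0.01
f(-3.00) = -0.12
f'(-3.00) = -0.06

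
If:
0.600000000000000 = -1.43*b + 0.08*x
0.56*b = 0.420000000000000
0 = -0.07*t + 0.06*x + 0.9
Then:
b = 0.75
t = 30.78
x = 20.91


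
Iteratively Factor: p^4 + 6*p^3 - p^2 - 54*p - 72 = (p - 3)*(p^3 + 9*p^2 + 26*p + 24) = (p - 3)*(p + 2)*(p^2 + 7*p + 12) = (p - 3)*(p + 2)*(p + 3)*(p + 4)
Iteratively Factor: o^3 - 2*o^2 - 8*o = (o)*(o^2 - 2*o - 8) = o*(o + 2)*(o - 4)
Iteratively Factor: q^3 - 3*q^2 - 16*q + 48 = (q + 4)*(q^2 - 7*q + 12) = (q - 3)*(q + 4)*(q - 4)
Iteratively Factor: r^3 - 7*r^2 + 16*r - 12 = (r - 3)*(r^2 - 4*r + 4) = (r - 3)*(r - 2)*(r - 2)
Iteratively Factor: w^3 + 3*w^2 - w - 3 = (w + 1)*(w^2 + 2*w - 3) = (w + 1)*(w + 3)*(w - 1)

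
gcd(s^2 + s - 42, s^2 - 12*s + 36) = s - 6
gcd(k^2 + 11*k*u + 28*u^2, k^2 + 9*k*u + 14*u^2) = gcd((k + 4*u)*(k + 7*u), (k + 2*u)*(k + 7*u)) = k + 7*u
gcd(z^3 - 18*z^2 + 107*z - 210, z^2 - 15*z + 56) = z - 7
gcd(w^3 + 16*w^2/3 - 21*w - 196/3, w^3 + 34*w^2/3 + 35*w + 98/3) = w^2 + 28*w/3 + 49/3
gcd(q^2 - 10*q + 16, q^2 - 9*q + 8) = q - 8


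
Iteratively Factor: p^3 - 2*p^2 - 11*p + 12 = (p - 4)*(p^2 + 2*p - 3) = (p - 4)*(p - 1)*(p + 3)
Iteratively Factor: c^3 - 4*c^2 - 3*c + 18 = (c + 2)*(c^2 - 6*c + 9) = (c - 3)*(c + 2)*(c - 3)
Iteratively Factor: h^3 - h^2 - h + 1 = (h + 1)*(h^2 - 2*h + 1) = (h - 1)*(h + 1)*(h - 1)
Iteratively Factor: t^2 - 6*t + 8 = (t - 4)*(t - 2)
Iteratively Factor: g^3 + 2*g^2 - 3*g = (g - 1)*(g^2 + 3*g) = (g - 1)*(g + 3)*(g)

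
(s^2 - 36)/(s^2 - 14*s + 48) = (s + 6)/(s - 8)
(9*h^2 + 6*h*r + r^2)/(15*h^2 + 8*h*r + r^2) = (3*h + r)/(5*h + r)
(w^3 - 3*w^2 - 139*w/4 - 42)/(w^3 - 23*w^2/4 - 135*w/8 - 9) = 2*(2*w + 7)/(4*w + 3)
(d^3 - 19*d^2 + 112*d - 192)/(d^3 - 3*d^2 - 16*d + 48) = (d^2 - 16*d + 64)/(d^2 - 16)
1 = 1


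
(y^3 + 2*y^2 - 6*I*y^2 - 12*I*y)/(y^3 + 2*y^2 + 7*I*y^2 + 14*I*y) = (y - 6*I)/(y + 7*I)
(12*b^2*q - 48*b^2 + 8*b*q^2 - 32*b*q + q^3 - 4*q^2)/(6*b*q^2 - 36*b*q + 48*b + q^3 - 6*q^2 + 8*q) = (2*b + q)/(q - 2)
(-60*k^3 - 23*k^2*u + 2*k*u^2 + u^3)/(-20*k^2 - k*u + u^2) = 3*k + u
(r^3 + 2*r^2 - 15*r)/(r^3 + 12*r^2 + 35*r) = (r - 3)/(r + 7)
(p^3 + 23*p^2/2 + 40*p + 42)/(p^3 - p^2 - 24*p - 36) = (p^2 + 19*p/2 + 21)/(p^2 - 3*p - 18)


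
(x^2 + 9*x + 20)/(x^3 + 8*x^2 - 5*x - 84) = (x + 5)/(x^2 + 4*x - 21)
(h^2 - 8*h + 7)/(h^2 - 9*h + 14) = (h - 1)/(h - 2)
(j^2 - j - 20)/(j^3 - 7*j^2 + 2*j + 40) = (j + 4)/(j^2 - 2*j - 8)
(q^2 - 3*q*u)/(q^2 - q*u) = (q - 3*u)/(q - u)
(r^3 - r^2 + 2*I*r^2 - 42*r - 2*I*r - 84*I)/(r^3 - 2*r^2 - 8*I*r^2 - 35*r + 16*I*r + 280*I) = (r^2 + 2*r*(3 + I) + 12*I)/(r^2 + r*(5 - 8*I) - 40*I)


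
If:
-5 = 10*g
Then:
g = -1/2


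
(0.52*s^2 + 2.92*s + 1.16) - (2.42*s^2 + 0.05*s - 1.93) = -1.9*s^2 + 2.87*s + 3.09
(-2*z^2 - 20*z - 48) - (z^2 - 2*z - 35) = -3*z^2 - 18*z - 13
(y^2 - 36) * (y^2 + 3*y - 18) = y^4 + 3*y^3 - 54*y^2 - 108*y + 648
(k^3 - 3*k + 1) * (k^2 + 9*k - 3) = k^5 + 9*k^4 - 6*k^3 - 26*k^2 + 18*k - 3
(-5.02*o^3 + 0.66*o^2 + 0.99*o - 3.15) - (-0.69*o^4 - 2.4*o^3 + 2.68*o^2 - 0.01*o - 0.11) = 0.69*o^4 - 2.62*o^3 - 2.02*o^2 + 1.0*o - 3.04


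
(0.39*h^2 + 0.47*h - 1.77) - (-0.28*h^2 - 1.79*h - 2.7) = 0.67*h^2 + 2.26*h + 0.93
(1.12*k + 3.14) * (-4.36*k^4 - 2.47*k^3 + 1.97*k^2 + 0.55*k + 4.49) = -4.8832*k^5 - 16.4568*k^4 - 5.5494*k^3 + 6.8018*k^2 + 6.7558*k + 14.0986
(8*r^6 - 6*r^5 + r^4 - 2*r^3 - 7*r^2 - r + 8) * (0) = 0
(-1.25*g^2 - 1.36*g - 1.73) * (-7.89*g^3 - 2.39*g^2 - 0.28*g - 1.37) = 9.8625*g^5 + 13.7179*g^4 + 17.2501*g^3 + 6.228*g^2 + 2.3476*g + 2.3701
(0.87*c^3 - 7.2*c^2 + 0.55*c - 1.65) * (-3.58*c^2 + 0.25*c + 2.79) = -3.1146*c^5 + 25.9935*c^4 - 1.3417*c^3 - 14.0435*c^2 + 1.122*c - 4.6035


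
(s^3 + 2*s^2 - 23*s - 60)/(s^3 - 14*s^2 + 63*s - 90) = (s^2 + 7*s + 12)/(s^2 - 9*s + 18)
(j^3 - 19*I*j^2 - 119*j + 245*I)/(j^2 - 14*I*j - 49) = j - 5*I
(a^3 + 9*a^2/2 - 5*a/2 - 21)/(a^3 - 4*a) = (2*a^2 + 13*a + 21)/(2*a*(a + 2))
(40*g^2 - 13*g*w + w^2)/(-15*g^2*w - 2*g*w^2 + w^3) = (-8*g + w)/(w*(3*g + w))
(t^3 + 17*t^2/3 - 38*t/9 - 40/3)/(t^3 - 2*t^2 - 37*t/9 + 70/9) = (3*t^2 + 22*t + 24)/(3*t^2 - t - 14)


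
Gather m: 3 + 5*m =5*m + 3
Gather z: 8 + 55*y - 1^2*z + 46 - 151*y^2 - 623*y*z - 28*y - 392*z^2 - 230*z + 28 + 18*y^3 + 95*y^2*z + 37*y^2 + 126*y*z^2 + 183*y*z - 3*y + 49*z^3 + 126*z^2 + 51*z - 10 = 18*y^3 - 114*y^2 + 24*y + 49*z^3 + z^2*(126*y - 266) + z*(95*y^2 - 440*y - 180) + 72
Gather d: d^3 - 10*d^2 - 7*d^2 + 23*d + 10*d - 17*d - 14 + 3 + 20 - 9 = d^3 - 17*d^2 + 16*d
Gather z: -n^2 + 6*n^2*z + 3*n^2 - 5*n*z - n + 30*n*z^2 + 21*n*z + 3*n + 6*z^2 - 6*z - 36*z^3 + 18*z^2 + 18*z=2*n^2 + 2*n - 36*z^3 + z^2*(30*n + 24) + z*(6*n^2 + 16*n + 12)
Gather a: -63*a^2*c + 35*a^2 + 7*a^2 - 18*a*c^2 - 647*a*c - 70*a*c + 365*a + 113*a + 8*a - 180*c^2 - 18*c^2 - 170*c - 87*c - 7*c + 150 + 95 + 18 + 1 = a^2*(42 - 63*c) + a*(-18*c^2 - 717*c + 486) - 198*c^2 - 264*c + 264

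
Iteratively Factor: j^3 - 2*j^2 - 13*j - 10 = (j + 1)*(j^2 - 3*j - 10) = (j + 1)*(j + 2)*(j - 5)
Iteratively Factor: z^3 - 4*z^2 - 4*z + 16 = (z - 4)*(z^2 - 4) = (z - 4)*(z - 2)*(z + 2)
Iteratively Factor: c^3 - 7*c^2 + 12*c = (c - 4)*(c^2 - 3*c) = (c - 4)*(c - 3)*(c)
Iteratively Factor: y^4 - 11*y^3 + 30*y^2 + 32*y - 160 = (y - 4)*(y^3 - 7*y^2 + 2*y + 40) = (y - 4)*(y + 2)*(y^2 - 9*y + 20) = (y - 5)*(y - 4)*(y + 2)*(y - 4)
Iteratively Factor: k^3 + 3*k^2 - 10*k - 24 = (k + 4)*(k^2 - k - 6) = (k + 2)*(k + 4)*(k - 3)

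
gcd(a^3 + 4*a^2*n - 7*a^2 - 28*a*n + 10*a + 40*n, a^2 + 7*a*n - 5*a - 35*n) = a - 5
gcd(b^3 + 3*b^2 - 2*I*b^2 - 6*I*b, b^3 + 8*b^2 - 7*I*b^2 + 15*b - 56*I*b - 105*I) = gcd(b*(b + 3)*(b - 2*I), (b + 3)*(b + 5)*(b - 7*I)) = b + 3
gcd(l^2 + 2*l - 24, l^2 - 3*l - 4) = l - 4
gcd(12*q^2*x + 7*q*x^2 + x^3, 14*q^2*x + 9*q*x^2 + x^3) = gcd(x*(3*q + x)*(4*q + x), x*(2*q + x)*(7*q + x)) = x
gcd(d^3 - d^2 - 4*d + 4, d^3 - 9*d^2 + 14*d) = d - 2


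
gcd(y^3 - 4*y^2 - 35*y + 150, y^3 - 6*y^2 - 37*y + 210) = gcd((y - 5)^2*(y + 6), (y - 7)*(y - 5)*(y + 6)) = y^2 + y - 30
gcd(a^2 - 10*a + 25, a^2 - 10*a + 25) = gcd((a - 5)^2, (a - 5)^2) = a^2 - 10*a + 25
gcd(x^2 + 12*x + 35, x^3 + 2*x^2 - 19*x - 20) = x + 5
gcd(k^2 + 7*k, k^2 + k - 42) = k + 7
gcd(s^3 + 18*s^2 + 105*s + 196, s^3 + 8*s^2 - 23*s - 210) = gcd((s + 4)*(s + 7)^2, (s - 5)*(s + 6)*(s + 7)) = s + 7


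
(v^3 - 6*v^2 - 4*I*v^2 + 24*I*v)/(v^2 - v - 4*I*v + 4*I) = v*(v - 6)/(v - 1)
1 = 1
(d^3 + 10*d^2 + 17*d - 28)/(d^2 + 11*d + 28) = d - 1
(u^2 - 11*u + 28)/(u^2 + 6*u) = (u^2 - 11*u + 28)/(u*(u + 6))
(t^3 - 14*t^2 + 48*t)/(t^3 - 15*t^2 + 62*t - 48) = t/(t - 1)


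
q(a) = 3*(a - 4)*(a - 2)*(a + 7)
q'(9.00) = 681.00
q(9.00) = 1680.00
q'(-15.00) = 1833.00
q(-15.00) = -7752.00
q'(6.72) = 344.75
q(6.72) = 528.43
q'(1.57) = -70.40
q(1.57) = 26.86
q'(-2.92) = -42.78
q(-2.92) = 416.73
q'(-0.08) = -102.42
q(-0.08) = 176.18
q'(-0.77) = -101.28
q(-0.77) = 246.95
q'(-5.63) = 149.49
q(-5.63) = 301.99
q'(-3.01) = -38.52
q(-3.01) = 420.39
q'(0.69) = -93.58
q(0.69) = 100.03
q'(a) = 3*(a - 4)*(a - 2) + 3*(a - 4)*(a + 7) + 3*(a - 2)*(a + 7) = 9*a^2 + 6*a - 102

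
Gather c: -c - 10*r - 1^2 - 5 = -c - 10*r - 6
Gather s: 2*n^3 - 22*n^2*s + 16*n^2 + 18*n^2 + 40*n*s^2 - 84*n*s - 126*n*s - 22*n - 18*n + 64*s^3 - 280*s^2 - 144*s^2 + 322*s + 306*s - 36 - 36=2*n^3 + 34*n^2 - 40*n + 64*s^3 + s^2*(40*n - 424) + s*(-22*n^2 - 210*n + 628) - 72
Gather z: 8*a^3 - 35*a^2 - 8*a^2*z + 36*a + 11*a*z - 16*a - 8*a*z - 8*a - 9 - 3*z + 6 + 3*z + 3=8*a^3 - 35*a^2 + 12*a + z*(-8*a^2 + 3*a)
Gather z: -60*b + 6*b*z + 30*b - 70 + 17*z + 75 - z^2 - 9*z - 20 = -30*b - z^2 + z*(6*b + 8) - 15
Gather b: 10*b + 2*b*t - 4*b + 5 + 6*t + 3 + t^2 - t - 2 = b*(2*t + 6) + t^2 + 5*t + 6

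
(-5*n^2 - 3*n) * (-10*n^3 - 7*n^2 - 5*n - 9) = 50*n^5 + 65*n^4 + 46*n^3 + 60*n^2 + 27*n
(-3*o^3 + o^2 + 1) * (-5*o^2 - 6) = 15*o^5 - 5*o^4 + 18*o^3 - 11*o^2 - 6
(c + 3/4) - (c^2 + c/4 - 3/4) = -c^2 + 3*c/4 + 3/2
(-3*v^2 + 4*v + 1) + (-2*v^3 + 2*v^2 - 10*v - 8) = -2*v^3 - v^2 - 6*v - 7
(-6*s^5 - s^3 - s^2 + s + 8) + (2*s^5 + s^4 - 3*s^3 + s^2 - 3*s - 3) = -4*s^5 + s^4 - 4*s^3 - 2*s + 5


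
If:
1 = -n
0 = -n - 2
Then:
No Solution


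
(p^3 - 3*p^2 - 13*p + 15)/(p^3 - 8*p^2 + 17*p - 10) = (p + 3)/(p - 2)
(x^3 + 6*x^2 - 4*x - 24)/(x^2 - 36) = (x^2 - 4)/(x - 6)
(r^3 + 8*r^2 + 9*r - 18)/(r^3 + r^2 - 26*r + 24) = (r + 3)/(r - 4)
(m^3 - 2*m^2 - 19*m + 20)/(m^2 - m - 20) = m - 1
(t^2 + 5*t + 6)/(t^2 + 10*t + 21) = (t + 2)/(t + 7)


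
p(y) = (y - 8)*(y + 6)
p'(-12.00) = -26.00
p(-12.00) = 120.00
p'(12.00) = 22.00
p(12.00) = 72.00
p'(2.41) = 2.82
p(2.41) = -47.01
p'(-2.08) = -6.16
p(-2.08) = -39.51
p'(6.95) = 11.90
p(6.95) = -13.60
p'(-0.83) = -3.66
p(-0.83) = -45.65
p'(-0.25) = -2.50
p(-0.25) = -47.44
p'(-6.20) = -14.40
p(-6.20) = 2.84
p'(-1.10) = -4.20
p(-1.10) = -44.59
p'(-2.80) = -7.60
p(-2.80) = -34.56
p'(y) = 2*y - 2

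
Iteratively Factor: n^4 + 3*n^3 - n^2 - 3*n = (n + 1)*(n^3 + 2*n^2 - 3*n) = (n + 1)*(n + 3)*(n^2 - n) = (n - 1)*(n + 1)*(n + 3)*(n)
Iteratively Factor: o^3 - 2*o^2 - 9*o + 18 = (o - 3)*(o^2 + o - 6) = (o - 3)*(o + 3)*(o - 2)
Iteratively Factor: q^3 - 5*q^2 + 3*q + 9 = (q + 1)*(q^2 - 6*q + 9) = (q - 3)*(q + 1)*(q - 3)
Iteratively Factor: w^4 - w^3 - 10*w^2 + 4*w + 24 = (w + 2)*(w^3 - 3*w^2 - 4*w + 12) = (w - 2)*(w + 2)*(w^2 - w - 6) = (w - 3)*(w - 2)*(w + 2)*(w + 2)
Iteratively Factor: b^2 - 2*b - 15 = (b - 5)*(b + 3)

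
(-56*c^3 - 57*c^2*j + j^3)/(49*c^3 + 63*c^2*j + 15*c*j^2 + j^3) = (-8*c + j)/(7*c + j)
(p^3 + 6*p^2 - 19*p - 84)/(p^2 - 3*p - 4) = (p^2 + 10*p + 21)/(p + 1)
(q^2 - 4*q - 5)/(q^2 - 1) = (q - 5)/(q - 1)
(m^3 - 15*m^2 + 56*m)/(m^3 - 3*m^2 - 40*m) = (m - 7)/(m + 5)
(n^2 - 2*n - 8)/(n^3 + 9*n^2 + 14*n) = (n - 4)/(n*(n + 7))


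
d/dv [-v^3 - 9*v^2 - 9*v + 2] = -3*v^2 - 18*v - 9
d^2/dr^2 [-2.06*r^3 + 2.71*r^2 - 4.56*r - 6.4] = 5.42 - 12.36*r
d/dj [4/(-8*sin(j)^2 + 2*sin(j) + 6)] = 2*(8*sin(j) - 1)*cos(j)/(-4*sin(j)^2 + sin(j) + 3)^2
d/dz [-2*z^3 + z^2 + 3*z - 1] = -6*z^2 + 2*z + 3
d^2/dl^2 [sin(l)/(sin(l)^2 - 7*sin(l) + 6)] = (-sin(l)^4 - 8*sin(l)^3 + 30*sin(l)^2 - 12*sin(l) - 84)/((sin(l) - 6)^3*(sin(l) - 1)^2)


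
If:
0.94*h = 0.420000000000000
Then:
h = 0.45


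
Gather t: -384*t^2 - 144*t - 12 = -384*t^2 - 144*t - 12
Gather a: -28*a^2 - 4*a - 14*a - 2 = -28*a^2 - 18*a - 2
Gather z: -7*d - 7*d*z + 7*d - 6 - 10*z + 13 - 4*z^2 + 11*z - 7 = -4*z^2 + z*(1 - 7*d)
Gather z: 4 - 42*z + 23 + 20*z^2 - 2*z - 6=20*z^2 - 44*z + 21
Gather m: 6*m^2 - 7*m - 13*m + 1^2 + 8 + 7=6*m^2 - 20*m + 16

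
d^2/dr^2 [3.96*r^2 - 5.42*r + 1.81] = 7.92000000000000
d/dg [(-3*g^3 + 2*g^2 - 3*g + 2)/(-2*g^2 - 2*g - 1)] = (6*g^4 + 12*g^3 - g^2 + 4*g + 7)/(4*g^4 + 8*g^3 + 8*g^2 + 4*g + 1)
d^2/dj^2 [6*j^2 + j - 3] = 12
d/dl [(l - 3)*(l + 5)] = 2*l + 2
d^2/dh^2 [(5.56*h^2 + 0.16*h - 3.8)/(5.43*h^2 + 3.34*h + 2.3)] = (-192.239376*h^3 - 1088.88876*h^2 - 425.4948*h + 66.5004)/(160.103007*h^6 + 295.438698*h^5 + 385.170534*h^4 + 287.539264*h^3 + 163.14774*h^2 + 53.0058*h + 12.167)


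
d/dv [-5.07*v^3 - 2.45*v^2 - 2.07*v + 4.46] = -15.21*v^2 - 4.9*v - 2.07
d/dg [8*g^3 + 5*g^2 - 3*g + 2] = 24*g^2 + 10*g - 3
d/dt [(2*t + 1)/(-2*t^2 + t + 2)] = (-4*t^2 + 2*t + (2*t + 1)*(4*t - 1) + 4)/(-2*t^2 + t + 2)^2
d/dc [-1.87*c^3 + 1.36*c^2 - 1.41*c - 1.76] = -5.61*c^2 + 2.72*c - 1.41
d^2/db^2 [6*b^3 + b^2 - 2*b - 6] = 36*b + 2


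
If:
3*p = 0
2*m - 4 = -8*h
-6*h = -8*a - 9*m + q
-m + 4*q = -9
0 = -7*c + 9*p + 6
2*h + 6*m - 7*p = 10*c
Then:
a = -4115/2464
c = 6/7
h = 12/77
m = 106/77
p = 0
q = -587/308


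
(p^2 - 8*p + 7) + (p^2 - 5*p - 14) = 2*p^2 - 13*p - 7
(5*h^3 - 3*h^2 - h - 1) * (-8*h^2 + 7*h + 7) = -40*h^5 + 59*h^4 + 22*h^3 - 20*h^2 - 14*h - 7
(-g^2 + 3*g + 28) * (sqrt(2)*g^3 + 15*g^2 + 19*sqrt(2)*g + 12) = -sqrt(2)*g^5 - 15*g^4 + 3*sqrt(2)*g^4 + 9*sqrt(2)*g^3 + 45*g^3 + 57*sqrt(2)*g^2 + 408*g^2 + 36*g + 532*sqrt(2)*g + 336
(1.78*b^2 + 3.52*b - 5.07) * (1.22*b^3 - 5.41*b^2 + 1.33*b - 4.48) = 2.1716*b^5 - 5.3354*b^4 - 22.8612*b^3 + 24.1359*b^2 - 22.5127*b + 22.7136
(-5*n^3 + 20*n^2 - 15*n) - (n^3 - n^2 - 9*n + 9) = -6*n^3 + 21*n^2 - 6*n - 9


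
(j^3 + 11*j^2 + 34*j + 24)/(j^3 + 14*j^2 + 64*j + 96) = (j + 1)/(j + 4)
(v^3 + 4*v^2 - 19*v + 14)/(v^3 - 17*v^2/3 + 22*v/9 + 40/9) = 9*(v^3 + 4*v^2 - 19*v + 14)/(9*v^3 - 51*v^2 + 22*v + 40)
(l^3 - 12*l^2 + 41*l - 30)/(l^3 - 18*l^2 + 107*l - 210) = (l - 1)/(l - 7)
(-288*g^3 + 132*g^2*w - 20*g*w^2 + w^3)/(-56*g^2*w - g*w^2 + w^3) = (36*g^2 - 12*g*w + w^2)/(w*(7*g + w))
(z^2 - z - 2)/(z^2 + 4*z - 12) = (z + 1)/(z + 6)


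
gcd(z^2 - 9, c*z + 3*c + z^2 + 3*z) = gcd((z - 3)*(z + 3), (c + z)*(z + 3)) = z + 3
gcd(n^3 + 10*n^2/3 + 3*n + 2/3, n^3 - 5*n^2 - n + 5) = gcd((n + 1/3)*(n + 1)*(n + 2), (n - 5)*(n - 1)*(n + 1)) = n + 1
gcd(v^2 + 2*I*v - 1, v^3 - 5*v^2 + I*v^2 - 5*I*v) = v + I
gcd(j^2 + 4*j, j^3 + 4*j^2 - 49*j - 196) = j + 4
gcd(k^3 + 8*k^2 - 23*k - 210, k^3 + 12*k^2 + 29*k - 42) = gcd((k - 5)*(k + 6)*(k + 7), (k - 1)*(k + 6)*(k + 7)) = k^2 + 13*k + 42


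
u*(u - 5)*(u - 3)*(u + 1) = u^4 - 7*u^3 + 7*u^2 + 15*u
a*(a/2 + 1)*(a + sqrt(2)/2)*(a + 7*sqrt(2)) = a^4/2 + a^3 + 15*sqrt(2)*a^3/4 + 7*a^2/2 + 15*sqrt(2)*a^2/2 + 7*a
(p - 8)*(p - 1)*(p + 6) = p^3 - 3*p^2 - 46*p + 48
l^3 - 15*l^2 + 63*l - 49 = (l - 7)^2*(l - 1)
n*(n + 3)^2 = n^3 + 6*n^2 + 9*n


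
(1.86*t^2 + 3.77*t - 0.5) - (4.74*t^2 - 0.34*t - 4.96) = -2.88*t^2 + 4.11*t + 4.46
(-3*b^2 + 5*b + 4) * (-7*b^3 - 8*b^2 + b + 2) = 21*b^5 - 11*b^4 - 71*b^3 - 33*b^2 + 14*b + 8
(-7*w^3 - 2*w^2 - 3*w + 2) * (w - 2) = -7*w^4 + 12*w^3 + w^2 + 8*w - 4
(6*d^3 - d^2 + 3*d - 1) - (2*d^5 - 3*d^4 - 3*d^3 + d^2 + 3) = -2*d^5 + 3*d^4 + 9*d^3 - 2*d^2 + 3*d - 4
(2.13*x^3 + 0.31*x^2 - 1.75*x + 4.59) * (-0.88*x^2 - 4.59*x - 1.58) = -1.8744*x^5 - 10.0495*x^4 - 3.2483*x^3 + 3.5035*x^2 - 18.3031*x - 7.2522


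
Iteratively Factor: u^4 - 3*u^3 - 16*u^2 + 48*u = (u + 4)*(u^3 - 7*u^2 + 12*u) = u*(u + 4)*(u^2 - 7*u + 12) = u*(u - 4)*(u + 4)*(u - 3)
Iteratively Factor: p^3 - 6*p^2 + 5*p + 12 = (p + 1)*(p^2 - 7*p + 12) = (p - 3)*(p + 1)*(p - 4)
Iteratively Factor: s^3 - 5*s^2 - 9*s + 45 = (s + 3)*(s^2 - 8*s + 15) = (s - 3)*(s + 3)*(s - 5)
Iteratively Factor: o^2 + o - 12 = (o - 3)*(o + 4)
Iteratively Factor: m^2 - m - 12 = (m + 3)*(m - 4)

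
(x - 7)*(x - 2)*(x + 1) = x^3 - 8*x^2 + 5*x + 14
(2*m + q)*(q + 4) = 2*m*q + 8*m + q^2 + 4*q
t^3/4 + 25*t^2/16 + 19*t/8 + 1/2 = (t/4 + 1)*(t + 1/4)*(t + 2)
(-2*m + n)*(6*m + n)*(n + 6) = -12*m^2*n - 72*m^2 + 4*m*n^2 + 24*m*n + n^3 + 6*n^2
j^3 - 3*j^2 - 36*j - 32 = (j - 8)*(j + 1)*(j + 4)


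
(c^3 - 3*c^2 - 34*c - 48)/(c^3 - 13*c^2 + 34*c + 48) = (c^2 + 5*c + 6)/(c^2 - 5*c - 6)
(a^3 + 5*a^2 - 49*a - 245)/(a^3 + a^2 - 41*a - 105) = (a + 7)/(a + 3)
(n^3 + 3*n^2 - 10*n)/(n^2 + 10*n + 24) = n*(n^2 + 3*n - 10)/(n^2 + 10*n + 24)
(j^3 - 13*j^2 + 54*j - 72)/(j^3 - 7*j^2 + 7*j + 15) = (j^2 - 10*j + 24)/(j^2 - 4*j - 5)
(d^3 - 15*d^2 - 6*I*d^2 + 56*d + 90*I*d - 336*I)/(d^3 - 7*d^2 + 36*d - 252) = (d - 8)/(d + 6*I)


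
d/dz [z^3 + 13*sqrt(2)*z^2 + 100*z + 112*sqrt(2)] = 3*z^2 + 26*sqrt(2)*z + 100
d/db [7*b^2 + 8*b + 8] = 14*b + 8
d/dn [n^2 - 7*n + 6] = 2*n - 7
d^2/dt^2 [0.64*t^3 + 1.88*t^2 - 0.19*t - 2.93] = 3.84*t + 3.76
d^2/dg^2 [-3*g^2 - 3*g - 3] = -6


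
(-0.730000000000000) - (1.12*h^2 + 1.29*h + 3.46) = -1.12*h^2 - 1.29*h - 4.19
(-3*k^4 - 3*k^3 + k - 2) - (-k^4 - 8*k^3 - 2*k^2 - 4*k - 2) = -2*k^4 + 5*k^3 + 2*k^2 + 5*k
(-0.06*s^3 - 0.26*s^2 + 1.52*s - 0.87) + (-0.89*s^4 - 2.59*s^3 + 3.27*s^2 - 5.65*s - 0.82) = -0.89*s^4 - 2.65*s^3 + 3.01*s^2 - 4.13*s - 1.69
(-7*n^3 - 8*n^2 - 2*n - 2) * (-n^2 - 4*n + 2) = 7*n^5 + 36*n^4 + 20*n^3 - 6*n^2 + 4*n - 4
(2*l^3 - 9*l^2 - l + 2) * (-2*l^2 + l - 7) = -4*l^5 + 20*l^4 - 21*l^3 + 58*l^2 + 9*l - 14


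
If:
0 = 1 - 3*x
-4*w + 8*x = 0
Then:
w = 2/3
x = 1/3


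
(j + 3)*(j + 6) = j^2 + 9*j + 18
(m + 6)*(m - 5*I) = m^2 + 6*m - 5*I*m - 30*I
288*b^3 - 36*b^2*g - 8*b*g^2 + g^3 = (-8*b + g)*(-6*b + g)*(6*b + g)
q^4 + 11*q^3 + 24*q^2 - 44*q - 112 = (q - 2)*(q + 2)*(q + 4)*(q + 7)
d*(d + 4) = d^2 + 4*d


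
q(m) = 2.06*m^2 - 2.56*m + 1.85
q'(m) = 4.12*m - 2.56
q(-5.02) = 66.61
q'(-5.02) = -23.24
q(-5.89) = 88.39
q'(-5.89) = -26.83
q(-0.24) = 2.58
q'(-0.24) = -3.55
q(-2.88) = 26.31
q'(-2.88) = -14.43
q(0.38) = 1.17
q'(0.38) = -0.99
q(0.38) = 1.17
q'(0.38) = -0.99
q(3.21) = 14.86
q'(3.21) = 10.67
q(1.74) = 3.63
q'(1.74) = 4.61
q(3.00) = 12.71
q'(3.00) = 9.80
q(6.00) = 60.65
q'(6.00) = 22.16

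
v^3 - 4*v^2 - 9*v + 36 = (v - 4)*(v - 3)*(v + 3)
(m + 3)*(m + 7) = m^2 + 10*m + 21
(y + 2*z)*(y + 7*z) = y^2 + 9*y*z + 14*z^2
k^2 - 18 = (k - 3*sqrt(2))*(k + 3*sqrt(2))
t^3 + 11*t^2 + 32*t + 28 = (t + 2)^2*(t + 7)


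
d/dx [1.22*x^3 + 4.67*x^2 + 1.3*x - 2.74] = 3.66*x^2 + 9.34*x + 1.3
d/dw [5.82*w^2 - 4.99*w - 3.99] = 11.64*w - 4.99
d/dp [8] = 0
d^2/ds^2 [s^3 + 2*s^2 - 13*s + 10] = 6*s + 4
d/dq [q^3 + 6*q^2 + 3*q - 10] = 3*q^2 + 12*q + 3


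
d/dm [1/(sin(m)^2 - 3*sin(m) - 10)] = (3 - 2*sin(m))*cos(m)/((sin(m) - 5)^2*(sin(m) + 2)^2)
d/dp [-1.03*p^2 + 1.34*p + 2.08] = 1.34 - 2.06*p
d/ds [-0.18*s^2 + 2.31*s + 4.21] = 2.31 - 0.36*s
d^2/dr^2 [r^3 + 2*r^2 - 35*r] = 6*r + 4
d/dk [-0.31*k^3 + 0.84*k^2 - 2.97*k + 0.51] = -0.93*k^2 + 1.68*k - 2.97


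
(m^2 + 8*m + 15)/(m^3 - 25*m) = (m + 3)/(m*(m - 5))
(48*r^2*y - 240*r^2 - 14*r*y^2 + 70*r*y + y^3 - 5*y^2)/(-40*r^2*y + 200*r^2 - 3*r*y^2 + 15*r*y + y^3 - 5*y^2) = (-6*r + y)/(5*r + y)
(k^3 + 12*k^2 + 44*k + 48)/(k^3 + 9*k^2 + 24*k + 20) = (k^2 + 10*k + 24)/(k^2 + 7*k + 10)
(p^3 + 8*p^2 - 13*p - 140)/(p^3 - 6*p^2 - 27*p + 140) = (p + 7)/(p - 7)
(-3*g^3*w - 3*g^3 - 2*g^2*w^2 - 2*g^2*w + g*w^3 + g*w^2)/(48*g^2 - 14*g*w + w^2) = g*(-3*g^2*w - 3*g^2 - 2*g*w^2 - 2*g*w + w^3 + w^2)/(48*g^2 - 14*g*w + w^2)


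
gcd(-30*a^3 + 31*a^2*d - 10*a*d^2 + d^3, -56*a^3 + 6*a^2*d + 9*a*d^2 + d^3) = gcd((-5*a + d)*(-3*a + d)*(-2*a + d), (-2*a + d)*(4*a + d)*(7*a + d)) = 2*a - d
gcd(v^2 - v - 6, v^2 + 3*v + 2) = v + 2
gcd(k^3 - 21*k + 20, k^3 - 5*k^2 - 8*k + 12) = k - 1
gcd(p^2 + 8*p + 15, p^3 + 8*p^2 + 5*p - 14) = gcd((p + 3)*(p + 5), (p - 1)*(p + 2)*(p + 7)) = 1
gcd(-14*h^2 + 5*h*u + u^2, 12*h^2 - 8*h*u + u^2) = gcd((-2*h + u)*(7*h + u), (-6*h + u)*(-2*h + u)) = -2*h + u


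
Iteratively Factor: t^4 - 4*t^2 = (t)*(t^3 - 4*t) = t^2*(t^2 - 4) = t^2*(t + 2)*(t - 2)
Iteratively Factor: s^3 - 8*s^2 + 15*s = (s - 5)*(s^2 - 3*s) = s*(s - 5)*(s - 3)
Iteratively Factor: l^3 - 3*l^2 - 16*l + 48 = (l - 4)*(l^2 + l - 12) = (l - 4)*(l + 4)*(l - 3)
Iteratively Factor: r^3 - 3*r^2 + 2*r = (r)*(r^2 - 3*r + 2) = r*(r - 2)*(r - 1)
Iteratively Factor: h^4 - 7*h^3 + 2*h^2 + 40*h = (h - 4)*(h^3 - 3*h^2 - 10*h) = h*(h - 4)*(h^2 - 3*h - 10) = h*(h - 5)*(h - 4)*(h + 2)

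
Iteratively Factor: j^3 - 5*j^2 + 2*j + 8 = (j + 1)*(j^2 - 6*j + 8) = (j - 4)*(j + 1)*(j - 2)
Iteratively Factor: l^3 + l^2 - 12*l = (l)*(l^2 + l - 12) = l*(l + 4)*(l - 3)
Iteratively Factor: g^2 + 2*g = (g + 2)*(g)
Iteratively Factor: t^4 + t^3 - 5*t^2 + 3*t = (t + 3)*(t^3 - 2*t^2 + t) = t*(t + 3)*(t^2 - 2*t + 1) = t*(t - 1)*(t + 3)*(t - 1)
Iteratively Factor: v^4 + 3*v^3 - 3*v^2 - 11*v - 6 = (v + 1)*(v^3 + 2*v^2 - 5*v - 6) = (v + 1)*(v + 3)*(v^2 - v - 2) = (v + 1)^2*(v + 3)*(v - 2)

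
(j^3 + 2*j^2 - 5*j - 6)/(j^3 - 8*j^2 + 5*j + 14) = (j + 3)/(j - 7)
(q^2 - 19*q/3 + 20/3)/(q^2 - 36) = (3*q^2 - 19*q + 20)/(3*(q^2 - 36))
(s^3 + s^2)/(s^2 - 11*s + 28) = s^2*(s + 1)/(s^2 - 11*s + 28)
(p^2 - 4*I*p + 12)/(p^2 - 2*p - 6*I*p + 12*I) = (p + 2*I)/(p - 2)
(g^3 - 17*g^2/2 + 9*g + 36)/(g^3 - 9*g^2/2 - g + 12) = (g - 6)/(g - 2)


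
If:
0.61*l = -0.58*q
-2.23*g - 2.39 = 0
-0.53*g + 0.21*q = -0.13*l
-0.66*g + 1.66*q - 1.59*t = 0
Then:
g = -1.07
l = 6.25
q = -6.57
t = -6.42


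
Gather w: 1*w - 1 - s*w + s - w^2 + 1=s - w^2 + w*(1 - s)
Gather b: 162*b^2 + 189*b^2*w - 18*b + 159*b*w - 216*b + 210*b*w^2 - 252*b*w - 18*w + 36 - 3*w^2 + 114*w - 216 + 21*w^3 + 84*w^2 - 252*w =b^2*(189*w + 162) + b*(210*w^2 - 93*w - 234) + 21*w^3 + 81*w^2 - 156*w - 180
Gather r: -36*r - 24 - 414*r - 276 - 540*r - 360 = -990*r - 660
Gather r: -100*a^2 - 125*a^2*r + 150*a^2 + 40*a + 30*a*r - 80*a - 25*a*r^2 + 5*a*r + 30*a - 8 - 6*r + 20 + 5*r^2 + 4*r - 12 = 50*a^2 - 10*a + r^2*(5 - 25*a) + r*(-125*a^2 + 35*a - 2)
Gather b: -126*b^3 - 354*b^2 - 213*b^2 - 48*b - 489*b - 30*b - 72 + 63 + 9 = -126*b^3 - 567*b^2 - 567*b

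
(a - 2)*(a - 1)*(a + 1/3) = a^3 - 8*a^2/3 + a + 2/3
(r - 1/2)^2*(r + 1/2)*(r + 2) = r^4 + 3*r^3/2 - 5*r^2/4 - 3*r/8 + 1/4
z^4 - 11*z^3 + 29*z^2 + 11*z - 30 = (z - 6)*(z - 5)*(z - 1)*(z + 1)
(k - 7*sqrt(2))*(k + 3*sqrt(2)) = k^2 - 4*sqrt(2)*k - 42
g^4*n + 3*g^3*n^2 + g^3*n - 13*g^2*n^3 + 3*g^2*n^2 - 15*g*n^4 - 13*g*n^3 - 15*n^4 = (g - 3*n)*(g + n)*(g + 5*n)*(g*n + n)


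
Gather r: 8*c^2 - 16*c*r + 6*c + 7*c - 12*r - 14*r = 8*c^2 + 13*c + r*(-16*c - 26)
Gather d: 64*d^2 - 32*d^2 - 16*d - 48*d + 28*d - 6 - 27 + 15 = 32*d^2 - 36*d - 18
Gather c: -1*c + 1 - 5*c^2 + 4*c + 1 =-5*c^2 + 3*c + 2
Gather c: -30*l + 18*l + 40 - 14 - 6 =20 - 12*l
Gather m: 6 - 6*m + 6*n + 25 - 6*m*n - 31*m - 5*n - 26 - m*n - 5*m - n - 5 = m*(-7*n - 42)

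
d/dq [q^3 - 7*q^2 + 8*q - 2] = 3*q^2 - 14*q + 8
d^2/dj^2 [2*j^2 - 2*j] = 4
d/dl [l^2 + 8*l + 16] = 2*l + 8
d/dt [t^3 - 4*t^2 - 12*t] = 3*t^2 - 8*t - 12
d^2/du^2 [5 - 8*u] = 0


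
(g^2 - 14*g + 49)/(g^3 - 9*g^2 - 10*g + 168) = (g - 7)/(g^2 - 2*g - 24)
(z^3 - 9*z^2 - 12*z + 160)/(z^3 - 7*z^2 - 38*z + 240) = (z + 4)/(z + 6)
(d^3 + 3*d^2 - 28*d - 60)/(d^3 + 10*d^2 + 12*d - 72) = (d^2 - 3*d - 10)/(d^2 + 4*d - 12)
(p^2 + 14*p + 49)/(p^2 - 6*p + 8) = (p^2 + 14*p + 49)/(p^2 - 6*p + 8)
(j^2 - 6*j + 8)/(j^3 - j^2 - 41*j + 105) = (j^2 - 6*j + 8)/(j^3 - j^2 - 41*j + 105)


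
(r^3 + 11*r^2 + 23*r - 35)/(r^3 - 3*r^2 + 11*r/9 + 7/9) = 9*(r^2 + 12*r + 35)/(9*r^2 - 18*r - 7)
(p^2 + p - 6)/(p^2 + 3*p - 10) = (p + 3)/(p + 5)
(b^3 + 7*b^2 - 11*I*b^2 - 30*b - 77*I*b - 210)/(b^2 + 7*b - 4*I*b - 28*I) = (b^2 - 11*I*b - 30)/(b - 4*I)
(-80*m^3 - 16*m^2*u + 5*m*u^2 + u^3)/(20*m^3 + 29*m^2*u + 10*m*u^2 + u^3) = (-4*m + u)/(m + u)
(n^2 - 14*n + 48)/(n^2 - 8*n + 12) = (n - 8)/(n - 2)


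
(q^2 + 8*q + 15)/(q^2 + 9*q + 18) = (q + 5)/(q + 6)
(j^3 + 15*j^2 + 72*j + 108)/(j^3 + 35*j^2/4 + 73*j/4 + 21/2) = 4*(j^2 + 9*j + 18)/(4*j^2 + 11*j + 7)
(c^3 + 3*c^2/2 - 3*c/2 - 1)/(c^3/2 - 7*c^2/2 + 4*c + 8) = (2*c^3 + 3*c^2 - 3*c - 2)/(c^3 - 7*c^2 + 8*c + 16)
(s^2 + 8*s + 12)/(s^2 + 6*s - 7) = (s^2 + 8*s + 12)/(s^2 + 6*s - 7)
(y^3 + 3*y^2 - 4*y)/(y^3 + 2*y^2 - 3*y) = (y + 4)/(y + 3)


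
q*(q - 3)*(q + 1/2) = q^3 - 5*q^2/2 - 3*q/2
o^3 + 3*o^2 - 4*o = o*(o - 1)*(o + 4)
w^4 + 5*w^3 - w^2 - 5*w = w*(w - 1)*(w + 1)*(w + 5)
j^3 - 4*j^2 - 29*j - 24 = (j - 8)*(j + 1)*(j + 3)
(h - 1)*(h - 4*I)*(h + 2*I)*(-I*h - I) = -I*h^4 - 2*h^3 - 7*I*h^2 + 2*h + 8*I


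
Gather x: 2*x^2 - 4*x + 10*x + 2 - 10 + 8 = 2*x^2 + 6*x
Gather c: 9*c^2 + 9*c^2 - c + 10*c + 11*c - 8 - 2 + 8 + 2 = 18*c^2 + 20*c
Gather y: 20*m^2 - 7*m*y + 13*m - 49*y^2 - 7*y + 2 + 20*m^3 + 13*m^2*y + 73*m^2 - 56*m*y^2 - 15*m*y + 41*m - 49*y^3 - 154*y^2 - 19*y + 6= 20*m^3 + 93*m^2 + 54*m - 49*y^3 + y^2*(-56*m - 203) + y*(13*m^2 - 22*m - 26) + 8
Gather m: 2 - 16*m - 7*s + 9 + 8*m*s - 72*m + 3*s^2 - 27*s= m*(8*s - 88) + 3*s^2 - 34*s + 11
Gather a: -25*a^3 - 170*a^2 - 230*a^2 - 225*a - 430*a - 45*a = -25*a^3 - 400*a^2 - 700*a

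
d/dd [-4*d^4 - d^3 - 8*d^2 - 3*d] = -16*d^3 - 3*d^2 - 16*d - 3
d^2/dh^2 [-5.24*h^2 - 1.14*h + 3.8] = -10.4800000000000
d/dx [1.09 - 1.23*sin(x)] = -1.23*cos(x)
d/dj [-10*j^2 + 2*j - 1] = 2 - 20*j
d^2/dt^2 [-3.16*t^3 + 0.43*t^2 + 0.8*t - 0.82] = 0.86 - 18.96*t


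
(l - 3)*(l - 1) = l^2 - 4*l + 3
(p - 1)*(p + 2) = p^2 + p - 2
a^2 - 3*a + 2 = (a - 2)*(a - 1)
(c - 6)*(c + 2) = c^2 - 4*c - 12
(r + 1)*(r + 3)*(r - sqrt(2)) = r^3 - sqrt(2)*r^2 + 4*r^2 - 4*sqrt(2)*r + 3*r - 3*sqrt(2)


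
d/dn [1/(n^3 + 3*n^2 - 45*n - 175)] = 3*(-n^2 - 2*n + 15)/(n^3 + 3*n^2 - 45*n - 175)^2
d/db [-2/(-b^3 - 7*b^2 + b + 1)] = 2*(-3*b^2 - 14*b + 1)/(b^3 + 7*b^2 - b - 1)^2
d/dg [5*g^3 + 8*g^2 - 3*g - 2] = 15*g^2 + 16*g - 3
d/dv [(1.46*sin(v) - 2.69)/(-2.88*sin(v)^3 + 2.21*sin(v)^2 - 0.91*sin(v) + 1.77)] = (8.4096*sin(v)^3 - 26.4682*sin(v)^2 + 11.8898*sin(v) + 0.1363)*cos(v)/(8.2944*sin(v)^6 - 12.7296*sin(v)^5 + 10.1257*sin(v)^4 - 14.2174*sin(v)^3 + 8.6515*sin(v)^2 - 3.2214*sin(v) + 3.1329)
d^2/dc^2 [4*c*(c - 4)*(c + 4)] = 24*c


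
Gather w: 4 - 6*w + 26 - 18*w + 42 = 72 - 24*w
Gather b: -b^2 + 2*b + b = -b^2 + 3*b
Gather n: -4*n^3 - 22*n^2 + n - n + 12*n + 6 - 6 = -4*n^3 - 22*n^2 + 12*n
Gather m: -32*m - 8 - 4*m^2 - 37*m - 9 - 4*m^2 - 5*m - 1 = -8*m^2 - 74*m - 18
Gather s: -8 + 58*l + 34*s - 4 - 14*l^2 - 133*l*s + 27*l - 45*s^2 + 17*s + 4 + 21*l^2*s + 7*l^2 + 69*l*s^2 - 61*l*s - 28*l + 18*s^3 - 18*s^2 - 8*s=-7*l^2 + 57*l + 18*s^3 + s^2*(69*l - 63) + s*(21*l^2 - 194*l + 43) - 8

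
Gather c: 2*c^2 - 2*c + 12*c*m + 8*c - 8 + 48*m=2*c^2 + c*(12*m + 6) + 48*m - 8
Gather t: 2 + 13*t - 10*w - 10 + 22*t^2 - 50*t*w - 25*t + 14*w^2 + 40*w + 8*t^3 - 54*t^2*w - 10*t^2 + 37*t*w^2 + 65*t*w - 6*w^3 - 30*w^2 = 8*t^3 + t^2*(12 - 54*w) + t*(37*w^2 + 15*w - 12) - 6*w^3 - 16*w^2 + 30*w - 8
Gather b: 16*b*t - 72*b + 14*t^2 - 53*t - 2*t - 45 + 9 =b*(16*t - 72) + 14*t^2 - 55*t - 36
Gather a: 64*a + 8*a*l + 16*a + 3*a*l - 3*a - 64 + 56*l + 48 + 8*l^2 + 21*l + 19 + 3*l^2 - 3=a*(11*l + 77) + 11*l^2 + 77*l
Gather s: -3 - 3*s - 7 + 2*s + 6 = -s - 4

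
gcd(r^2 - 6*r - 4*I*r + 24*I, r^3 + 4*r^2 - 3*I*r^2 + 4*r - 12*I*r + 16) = r - 4*I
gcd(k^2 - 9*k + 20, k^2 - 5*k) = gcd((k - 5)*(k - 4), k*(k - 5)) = k - 5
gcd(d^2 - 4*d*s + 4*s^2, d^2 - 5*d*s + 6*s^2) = -d + 2*s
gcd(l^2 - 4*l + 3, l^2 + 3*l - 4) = l - 1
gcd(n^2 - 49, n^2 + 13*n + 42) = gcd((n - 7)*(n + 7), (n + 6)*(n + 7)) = n + 7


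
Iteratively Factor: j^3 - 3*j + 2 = (j - 1)*(j^2 + j - 2) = (j - 1)*(j + 2)*(j - 1)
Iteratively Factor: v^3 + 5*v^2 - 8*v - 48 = (v + 4)*(v^2 + v - 12) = (v - 3)*(v + 4)*(v + 4)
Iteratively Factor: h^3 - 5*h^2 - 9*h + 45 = (h - 3)*(h^2 - 2*h - 15) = (h - 5)*(h - 3)*(h + 3)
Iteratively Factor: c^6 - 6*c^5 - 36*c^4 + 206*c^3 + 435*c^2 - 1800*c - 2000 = (c - 5)*(c^5 - c^4 - 41*c^3 + c^2 + 440*c + 400) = (c - 5)*(c + 4)*(c^4 - 5*c^3 - 21*c^2 + 85*c + 100) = (c - 5)^2*(c + 4)*(c^3 - 21*c - 20) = (c - 5)^3*(c + 4)*(c^2 + 5*c + 4) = (c - 5)^3*(c + 4)^2*(c + 1)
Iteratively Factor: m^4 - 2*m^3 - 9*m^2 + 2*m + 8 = (m + 1)*(m^3 - 3*m^2 - 6*m + 8) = (m - 4)*(m + 1)*(m^2 + m - 2) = (m - 4)*(m + 1)*(m + 2)*(m - 1)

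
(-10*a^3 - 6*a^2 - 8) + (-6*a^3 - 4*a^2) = -16*a^3 - 10*a^2 - 8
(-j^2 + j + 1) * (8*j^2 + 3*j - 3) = -8*j^4 + 5*j^3 + 14*j^2 - 3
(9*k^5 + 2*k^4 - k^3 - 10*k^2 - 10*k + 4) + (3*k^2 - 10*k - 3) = 9*k^5 + 2*k^4 - k^3 - 7*k^2 - 20*k + 1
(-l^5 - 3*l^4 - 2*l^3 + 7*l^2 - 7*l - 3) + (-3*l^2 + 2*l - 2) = -l^5 - 3*l^4 - 2*l^3 + 4*l^2 - 5*l - 5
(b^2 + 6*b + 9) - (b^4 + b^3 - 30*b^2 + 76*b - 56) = -b^4 - b^3 + 31*b^2 - 70*b + 65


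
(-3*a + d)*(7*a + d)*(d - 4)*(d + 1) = -21*a^2*d^2 + 63*a^2*d + 84*a^2 + 4*a*d^3 - 12*a*d^2 - 16*a*d + d^4 - 3*d^3 - 4*d^2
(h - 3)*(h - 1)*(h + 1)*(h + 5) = h^4 + 2*h^3 - 16*h^2 - 2*h + 15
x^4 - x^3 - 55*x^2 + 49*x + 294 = (x - 7)*(x - 3)*(x + 2)*(x + 7)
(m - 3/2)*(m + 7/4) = m^2 + m/4 - 21/8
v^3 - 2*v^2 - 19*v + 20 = (v - 5)*(v - 1)*(v + 4)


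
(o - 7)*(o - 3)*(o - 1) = o^3 - 11*o^2 + 31*o - 21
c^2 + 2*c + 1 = (c + 1)^2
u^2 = u^2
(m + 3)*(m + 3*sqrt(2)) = m^2 + 3*m + 3*sqrt(2)*m + 9*sqrt(2)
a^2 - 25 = (a - 5)*(a + 5)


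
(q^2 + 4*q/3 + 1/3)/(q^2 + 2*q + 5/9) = 3*(q + 1)/(3*q + 5)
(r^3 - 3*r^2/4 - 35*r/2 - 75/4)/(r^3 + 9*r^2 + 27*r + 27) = (4*r^2 - 15*r - 25)/(4*(r^2 + 6*r + 9))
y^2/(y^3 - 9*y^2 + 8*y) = y/(y^2 - 9*y + 8)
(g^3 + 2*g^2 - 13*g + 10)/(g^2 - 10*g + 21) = (g^3 + 2*g^2 - 13*g + 10)/(g^2 - 10*g + 21)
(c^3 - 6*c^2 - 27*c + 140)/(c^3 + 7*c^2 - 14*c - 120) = (c - 7)/(c + 6)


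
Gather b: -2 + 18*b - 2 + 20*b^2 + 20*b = 20*b^2 + 38*b - 4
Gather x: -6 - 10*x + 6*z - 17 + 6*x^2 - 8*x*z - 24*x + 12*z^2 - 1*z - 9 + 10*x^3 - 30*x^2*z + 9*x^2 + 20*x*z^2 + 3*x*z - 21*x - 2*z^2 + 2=10*x^3 + x^2*(15 - 30*z) + x*(20*z^2 - 5*z - 55) + 10*z^2 + 5*z - 30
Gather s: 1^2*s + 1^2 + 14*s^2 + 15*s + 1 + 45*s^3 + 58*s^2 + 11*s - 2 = 45*s^3 + 72*s^2 + 27*s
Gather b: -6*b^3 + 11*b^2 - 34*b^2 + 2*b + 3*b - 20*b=-6*b^3 - 23*b^2 - 15*b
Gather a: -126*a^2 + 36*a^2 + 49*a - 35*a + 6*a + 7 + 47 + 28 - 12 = -90*a^2 + 20*a + 70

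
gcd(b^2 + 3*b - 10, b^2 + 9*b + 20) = b + 5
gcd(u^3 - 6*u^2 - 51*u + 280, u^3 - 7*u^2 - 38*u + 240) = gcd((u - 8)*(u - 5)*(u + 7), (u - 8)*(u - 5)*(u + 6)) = u^2 - 13*u + 40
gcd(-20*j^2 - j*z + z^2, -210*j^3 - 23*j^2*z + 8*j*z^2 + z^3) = -5*j + z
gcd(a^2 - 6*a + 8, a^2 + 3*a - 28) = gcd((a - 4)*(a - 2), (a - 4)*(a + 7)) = a - 4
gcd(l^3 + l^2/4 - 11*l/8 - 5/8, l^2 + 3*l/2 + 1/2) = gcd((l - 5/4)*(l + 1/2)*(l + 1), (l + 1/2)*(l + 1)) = l^2 + 3*l/2 + 1/2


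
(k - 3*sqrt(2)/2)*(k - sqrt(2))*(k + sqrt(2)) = k^3 - 3*sqrt(2)*k^2/2 - 2*k + 3*sqrt(2)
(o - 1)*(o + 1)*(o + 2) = o^3 + 2*o^2 - o - 2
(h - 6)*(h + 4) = h^2 - 2*h - 24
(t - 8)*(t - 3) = t^2 - 11*t + 24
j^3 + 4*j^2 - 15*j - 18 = (j - 3)*(j + 1)*(j + 6)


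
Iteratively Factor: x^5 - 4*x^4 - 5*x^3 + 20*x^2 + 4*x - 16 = (x - 4)*(x^4 - 5*x^2 + 4) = (x - 4)*(x - 1)*(x^3 + x^2 - 4*x - 4) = (x - 4)*(x - 1)*(x + 1)*(x^2 - 4) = (x - 4)*(x - 1)*(x + 1)*(x + 2)*(x - 2)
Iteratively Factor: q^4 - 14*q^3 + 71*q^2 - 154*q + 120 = (q - 3)*(q^3 - 11*q^2 + 38*q - 40) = (q - 4)*(q - 3)*(q^2 - 7*q + 10) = (q - 4)*(q - 3)*(q - 2)*(q - 5)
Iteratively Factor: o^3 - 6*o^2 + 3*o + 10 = (o - 5)*(o^2 - o - 2) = (o - 5)*(o - 2)*(o + 1)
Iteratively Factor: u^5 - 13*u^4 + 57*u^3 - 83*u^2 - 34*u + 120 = (u - 2)*(u^4 - 11*u^3 + 35*u^2 - 13*u - 60) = (u - 2)*(u + 1)*(u^3 - 12*u^2 + 47*u - 60) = (u - 5)*(u - 2)*(u + 1)*(u^2 - 7*u + 12) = (u - 5)*(u - 4)*(u - 2)*(u + 1)*(u - 3)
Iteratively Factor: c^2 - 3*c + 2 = (c - 2)*(c - 1)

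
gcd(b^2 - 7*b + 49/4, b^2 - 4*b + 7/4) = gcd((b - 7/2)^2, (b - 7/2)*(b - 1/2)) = b - 7/2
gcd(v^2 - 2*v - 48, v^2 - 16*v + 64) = v - 8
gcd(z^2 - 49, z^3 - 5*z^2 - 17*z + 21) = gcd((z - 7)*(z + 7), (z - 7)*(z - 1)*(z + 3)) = z - 7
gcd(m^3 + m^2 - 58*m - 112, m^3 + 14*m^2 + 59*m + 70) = m^2 + 9*m + 14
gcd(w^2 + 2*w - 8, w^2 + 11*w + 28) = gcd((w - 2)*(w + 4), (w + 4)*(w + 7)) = w + 4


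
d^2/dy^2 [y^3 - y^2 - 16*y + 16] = 6*y - 2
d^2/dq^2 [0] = 0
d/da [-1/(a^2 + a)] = (2*a + 1)/(a^2*(a + 1)^2)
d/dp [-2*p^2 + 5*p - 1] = 5 - 4*p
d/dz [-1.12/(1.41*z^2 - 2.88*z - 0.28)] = (3.1584*z - 3.2256)/(-1.41*z^2 + 2.88*z + 0.28)^2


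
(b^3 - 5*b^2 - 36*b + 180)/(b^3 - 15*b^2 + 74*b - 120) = (b + 6)/(b - 4)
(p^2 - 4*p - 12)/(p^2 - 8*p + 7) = (p^2 - 4*p - 12)/(p^2 - 8*p + 7)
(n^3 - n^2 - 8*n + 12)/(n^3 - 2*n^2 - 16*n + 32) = (n^2 + n - 6)/(n^2 - 16)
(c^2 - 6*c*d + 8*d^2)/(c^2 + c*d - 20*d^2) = (c - 2*d)/(c + 5*d)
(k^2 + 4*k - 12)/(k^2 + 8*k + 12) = (k - 2)/(k + 2)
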